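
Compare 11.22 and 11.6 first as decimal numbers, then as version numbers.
As decimals: 11.22 < 11.6. As versions: v11.22 > v11.6 (minor version 22 > 6).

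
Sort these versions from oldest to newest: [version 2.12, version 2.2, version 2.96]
[version 2.2, version 2.12, version 2.96]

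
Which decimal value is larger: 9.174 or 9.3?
9.3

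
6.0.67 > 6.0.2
True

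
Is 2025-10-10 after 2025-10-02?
Yes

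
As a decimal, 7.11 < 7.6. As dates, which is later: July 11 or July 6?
July 11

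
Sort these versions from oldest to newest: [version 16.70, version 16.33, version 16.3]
[version 16.3, version 16.33, version 16.70]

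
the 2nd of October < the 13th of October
True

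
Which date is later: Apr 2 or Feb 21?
Apr 2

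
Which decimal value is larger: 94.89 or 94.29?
94.89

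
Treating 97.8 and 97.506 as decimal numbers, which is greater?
97.8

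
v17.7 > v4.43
True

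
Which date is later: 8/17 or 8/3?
8/17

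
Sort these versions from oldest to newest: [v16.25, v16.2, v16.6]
[v16.2, v16.6, v16.25]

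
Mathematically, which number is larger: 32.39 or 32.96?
32.96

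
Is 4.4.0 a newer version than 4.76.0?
No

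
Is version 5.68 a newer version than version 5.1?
Yes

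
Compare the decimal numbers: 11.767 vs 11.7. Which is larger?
11.767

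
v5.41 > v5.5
True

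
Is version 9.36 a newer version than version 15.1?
No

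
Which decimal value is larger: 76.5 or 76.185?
76.5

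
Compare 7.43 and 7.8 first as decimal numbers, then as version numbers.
As decimals: 7.43 < 7.8. As versions: v7.43 > v7.8 (minor version 43 > 8).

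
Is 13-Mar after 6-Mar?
Yes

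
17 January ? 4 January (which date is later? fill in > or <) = >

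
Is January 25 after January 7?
Yes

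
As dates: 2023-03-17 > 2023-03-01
True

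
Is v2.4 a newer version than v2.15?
No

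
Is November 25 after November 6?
Yes. Day 25 comes after day 6 in November — this is a date comparison, not a decimal one (the decimal 11.25 would be smaller than 11.6).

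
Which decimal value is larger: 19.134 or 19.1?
19.134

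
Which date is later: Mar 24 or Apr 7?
Apr 7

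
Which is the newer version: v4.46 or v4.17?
v4.46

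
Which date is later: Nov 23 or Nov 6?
Nov 23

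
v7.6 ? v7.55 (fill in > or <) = <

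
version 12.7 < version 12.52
True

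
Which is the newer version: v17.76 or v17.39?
v17.76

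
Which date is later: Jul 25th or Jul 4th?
Jul 25th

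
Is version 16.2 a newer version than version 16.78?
No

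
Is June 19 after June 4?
Yes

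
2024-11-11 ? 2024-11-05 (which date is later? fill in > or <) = >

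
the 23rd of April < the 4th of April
False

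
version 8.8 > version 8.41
False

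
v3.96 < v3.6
False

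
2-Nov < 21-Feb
False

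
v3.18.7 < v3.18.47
True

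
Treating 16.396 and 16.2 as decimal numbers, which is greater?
16.396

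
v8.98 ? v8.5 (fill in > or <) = >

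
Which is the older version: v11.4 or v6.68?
v6.68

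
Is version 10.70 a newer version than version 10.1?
Yes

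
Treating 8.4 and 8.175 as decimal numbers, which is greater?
8.4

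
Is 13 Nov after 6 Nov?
Yes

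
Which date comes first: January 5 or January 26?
January 5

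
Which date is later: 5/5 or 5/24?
5/24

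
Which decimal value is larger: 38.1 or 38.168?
38.168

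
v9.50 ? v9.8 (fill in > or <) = >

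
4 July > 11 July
False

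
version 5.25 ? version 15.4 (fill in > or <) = <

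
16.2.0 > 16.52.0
False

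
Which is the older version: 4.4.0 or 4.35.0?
4.4.0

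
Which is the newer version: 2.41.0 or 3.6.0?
3.6.0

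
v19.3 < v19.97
True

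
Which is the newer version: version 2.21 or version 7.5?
version 7.5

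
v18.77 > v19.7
False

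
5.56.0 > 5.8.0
True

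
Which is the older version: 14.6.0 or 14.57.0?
14.6.0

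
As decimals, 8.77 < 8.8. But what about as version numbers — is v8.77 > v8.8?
True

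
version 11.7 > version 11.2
True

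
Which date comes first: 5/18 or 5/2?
5/2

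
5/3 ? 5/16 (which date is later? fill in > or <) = <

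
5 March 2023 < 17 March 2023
True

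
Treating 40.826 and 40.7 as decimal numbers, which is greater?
40.826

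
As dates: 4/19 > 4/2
True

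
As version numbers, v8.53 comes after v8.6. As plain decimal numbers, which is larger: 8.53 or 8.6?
8.6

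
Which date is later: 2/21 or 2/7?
2/21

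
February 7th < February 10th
True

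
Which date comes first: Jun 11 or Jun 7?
Jun 7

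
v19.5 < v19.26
True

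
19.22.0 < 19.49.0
True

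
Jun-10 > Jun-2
True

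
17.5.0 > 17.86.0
False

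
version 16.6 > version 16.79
False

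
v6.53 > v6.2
True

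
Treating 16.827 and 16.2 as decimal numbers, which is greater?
16.827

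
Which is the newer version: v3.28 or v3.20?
v3.28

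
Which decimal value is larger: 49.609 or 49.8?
49.8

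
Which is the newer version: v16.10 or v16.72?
v16.72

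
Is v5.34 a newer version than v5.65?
No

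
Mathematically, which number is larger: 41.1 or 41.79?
41.79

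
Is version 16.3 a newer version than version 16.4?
No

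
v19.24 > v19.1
True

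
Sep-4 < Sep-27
True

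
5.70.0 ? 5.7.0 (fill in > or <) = >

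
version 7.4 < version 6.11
False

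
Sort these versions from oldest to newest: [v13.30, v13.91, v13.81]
[v13.30, v13.81, v13.91]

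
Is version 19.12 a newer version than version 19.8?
Yes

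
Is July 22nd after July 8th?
Yes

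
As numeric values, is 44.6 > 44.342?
True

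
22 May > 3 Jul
False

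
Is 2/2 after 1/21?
Yes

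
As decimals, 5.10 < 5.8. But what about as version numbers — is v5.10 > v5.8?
True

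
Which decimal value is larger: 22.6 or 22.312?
22.6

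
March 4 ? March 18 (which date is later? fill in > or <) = <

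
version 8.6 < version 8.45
True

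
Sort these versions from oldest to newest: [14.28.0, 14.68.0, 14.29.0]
[14.28.0, 14.29.0, 14.68.0]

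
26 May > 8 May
True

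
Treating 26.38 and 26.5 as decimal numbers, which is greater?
26.5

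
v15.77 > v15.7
True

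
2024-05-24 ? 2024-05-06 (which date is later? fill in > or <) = >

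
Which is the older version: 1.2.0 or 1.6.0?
1.2.0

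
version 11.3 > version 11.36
False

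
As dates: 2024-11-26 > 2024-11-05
True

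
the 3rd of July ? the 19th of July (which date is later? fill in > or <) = <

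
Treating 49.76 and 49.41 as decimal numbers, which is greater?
49.76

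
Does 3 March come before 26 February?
No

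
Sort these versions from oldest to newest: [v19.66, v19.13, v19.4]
[v19.4, v19.13, v19.66]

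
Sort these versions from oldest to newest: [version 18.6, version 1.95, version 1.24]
[version 1.24, version 1.95, version 18.6]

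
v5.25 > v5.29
False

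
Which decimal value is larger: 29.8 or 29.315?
29.8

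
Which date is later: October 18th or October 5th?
October 18th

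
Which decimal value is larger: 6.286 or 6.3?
6.3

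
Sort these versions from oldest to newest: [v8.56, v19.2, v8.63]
[v8.56, v8.63, v19.2]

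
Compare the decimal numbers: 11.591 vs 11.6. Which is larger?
11.6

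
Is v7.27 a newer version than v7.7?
Yes. Version numbers are compared segment by segment as integers, not as decimals: minor version 27 > 7, so v7.27 > v7.7 (even though the decimal 7.27 < 7.7).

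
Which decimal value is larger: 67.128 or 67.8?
67.8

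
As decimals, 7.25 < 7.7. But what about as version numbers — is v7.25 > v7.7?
True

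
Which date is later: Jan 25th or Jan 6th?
Jan 25th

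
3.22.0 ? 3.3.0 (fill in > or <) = >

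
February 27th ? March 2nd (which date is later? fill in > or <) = <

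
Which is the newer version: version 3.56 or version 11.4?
version 11.4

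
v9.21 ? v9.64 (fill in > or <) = <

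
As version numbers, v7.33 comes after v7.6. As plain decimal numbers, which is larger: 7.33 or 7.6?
7.6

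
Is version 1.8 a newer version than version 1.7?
Yes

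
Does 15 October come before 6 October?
No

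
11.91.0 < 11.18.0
False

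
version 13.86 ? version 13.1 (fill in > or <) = >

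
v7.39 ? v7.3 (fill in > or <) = >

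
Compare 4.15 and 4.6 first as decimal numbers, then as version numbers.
As decimals: 4.15 < 4.6. As versions: v4.15 > v4.6 (minor version 15 > 6).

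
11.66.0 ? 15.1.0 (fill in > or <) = <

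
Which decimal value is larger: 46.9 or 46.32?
46.9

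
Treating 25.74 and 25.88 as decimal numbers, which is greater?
25.88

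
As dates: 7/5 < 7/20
True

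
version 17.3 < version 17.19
True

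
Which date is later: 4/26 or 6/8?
6/8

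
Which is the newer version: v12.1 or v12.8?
v12.8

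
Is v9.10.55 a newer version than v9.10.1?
Yes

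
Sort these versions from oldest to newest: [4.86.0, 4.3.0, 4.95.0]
[4.3.0, 4.86.0, 4.95.0]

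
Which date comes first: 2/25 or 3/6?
2/25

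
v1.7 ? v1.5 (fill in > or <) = >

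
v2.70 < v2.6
False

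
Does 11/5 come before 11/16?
Yes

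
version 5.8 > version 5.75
False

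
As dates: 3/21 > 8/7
False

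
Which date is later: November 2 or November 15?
November 15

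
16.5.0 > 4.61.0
True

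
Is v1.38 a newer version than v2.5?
No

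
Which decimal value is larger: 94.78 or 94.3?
94.78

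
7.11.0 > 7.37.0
False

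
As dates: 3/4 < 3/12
True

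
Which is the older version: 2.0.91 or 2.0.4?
2.0.4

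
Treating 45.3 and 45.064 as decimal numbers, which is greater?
45.3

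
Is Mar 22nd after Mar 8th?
Yes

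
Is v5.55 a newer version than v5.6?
Yes. Version numbers are compared segment by segment as integers, not as decimals: minor version 55 > 6, so v5.55 > v5.6 (even though the decimal 5.55 < 5.6).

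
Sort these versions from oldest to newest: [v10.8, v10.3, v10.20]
[v10.3, v10.8, v10.20]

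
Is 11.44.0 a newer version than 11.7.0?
Yes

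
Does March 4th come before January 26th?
No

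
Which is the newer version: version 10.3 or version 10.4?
version 10.4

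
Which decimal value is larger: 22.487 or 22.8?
22.8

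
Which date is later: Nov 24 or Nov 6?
Nov 24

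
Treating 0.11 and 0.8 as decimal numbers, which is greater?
0.8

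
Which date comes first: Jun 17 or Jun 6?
Jun 6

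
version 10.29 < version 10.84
True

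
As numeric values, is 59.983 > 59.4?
True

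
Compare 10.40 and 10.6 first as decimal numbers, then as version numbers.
As decimals: 10.40 < 10.6. As versions: v10.40 > v10.6 (minor version 40 > 6).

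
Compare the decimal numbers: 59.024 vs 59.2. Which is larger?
59.2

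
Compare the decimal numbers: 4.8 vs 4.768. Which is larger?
4.8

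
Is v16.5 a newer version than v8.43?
Yes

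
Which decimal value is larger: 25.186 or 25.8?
25.8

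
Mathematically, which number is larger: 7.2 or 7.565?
7.565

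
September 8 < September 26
True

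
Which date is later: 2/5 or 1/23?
2/5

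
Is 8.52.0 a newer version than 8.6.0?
Yes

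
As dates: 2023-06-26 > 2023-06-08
True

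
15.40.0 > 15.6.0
True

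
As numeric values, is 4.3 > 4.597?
False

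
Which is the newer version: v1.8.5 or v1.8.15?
v1.8.15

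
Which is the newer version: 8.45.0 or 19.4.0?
19.4.0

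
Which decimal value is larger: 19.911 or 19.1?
19.911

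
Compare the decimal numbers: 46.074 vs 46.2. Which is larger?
46.2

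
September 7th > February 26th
True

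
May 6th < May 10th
True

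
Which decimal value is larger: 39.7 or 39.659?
39.7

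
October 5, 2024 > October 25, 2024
False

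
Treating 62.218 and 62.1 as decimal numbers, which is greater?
62.218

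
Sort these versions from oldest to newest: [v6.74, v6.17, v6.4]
[v6.4, v6.17, v6.74]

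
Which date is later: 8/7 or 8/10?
8/10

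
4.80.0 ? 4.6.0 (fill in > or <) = >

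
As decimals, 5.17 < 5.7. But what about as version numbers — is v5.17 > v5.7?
True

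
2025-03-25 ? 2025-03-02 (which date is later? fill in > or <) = >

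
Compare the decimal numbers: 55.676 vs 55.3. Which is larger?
55.676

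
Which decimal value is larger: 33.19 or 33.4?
33.4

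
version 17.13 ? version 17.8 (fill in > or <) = >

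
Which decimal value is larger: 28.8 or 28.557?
28.8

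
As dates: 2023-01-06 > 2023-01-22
False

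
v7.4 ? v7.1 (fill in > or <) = >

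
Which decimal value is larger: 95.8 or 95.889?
95.889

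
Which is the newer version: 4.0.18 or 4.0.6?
4.0.18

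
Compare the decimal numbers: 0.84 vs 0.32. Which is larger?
0.84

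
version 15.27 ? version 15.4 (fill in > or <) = >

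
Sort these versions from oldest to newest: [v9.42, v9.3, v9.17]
[v9.3, v9.17, v9.42]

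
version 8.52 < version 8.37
False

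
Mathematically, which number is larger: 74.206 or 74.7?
74.7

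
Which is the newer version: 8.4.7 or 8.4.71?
8.4.71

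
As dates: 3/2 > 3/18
False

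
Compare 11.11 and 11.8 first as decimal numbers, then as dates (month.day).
As decimals: 11.11 < 11.8. As dates: 11/11 is later than 11/8 (day 11 > day 8).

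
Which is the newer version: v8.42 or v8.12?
v8.42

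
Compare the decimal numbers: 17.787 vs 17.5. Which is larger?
17.787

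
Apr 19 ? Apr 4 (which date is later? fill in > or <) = >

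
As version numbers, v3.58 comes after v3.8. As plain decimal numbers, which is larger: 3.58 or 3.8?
3.8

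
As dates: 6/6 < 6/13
True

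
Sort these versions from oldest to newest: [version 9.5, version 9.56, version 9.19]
[version 9.5, version 9.19, version 9.56]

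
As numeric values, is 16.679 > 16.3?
True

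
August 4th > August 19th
False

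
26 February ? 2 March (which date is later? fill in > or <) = <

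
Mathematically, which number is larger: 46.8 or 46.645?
46.8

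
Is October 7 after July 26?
Yes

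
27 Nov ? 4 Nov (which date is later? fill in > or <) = >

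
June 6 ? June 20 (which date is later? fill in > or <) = <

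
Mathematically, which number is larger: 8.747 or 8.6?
8.747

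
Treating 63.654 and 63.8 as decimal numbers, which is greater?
63.8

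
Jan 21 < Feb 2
True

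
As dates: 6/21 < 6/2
False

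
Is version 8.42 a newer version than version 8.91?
No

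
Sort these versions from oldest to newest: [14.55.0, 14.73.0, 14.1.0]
[14.1.0, 14.55.0, 14.73.0]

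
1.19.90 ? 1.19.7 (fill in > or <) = >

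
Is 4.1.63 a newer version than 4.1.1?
Yes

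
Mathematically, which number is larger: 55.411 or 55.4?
55.411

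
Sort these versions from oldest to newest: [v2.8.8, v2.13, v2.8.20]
[v2.8.8, v2.8.20, v2.13]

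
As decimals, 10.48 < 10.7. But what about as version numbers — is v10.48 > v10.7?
True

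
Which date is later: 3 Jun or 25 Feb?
3 Jun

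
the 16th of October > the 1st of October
True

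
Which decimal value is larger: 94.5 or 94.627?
94.627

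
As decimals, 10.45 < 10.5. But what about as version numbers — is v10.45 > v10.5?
True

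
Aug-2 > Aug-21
False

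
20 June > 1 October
False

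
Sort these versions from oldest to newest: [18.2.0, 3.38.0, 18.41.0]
[3.38.0, 18.2.0, 18.41.0]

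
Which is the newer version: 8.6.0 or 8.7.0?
8.7.0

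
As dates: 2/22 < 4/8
True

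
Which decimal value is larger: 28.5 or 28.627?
28.627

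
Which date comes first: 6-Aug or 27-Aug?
6-Aug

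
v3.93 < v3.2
False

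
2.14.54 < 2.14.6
False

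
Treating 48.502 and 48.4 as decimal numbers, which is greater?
48.502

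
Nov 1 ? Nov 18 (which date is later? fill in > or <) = <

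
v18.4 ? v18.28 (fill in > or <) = <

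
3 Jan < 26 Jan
True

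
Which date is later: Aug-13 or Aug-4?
Aug-13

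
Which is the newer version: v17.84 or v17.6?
v17.84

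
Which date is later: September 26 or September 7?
September 26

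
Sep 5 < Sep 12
True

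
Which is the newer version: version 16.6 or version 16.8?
version 16.8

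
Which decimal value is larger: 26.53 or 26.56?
26.56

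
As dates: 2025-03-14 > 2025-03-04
True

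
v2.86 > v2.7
True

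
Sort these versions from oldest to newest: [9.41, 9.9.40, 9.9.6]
[9.9.6, 9.9.40, 9.41]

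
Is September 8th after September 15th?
No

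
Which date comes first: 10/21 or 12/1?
10/21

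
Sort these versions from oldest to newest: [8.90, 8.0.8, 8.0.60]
[8.0.8, 8.0.60, 8.90]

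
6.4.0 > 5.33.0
True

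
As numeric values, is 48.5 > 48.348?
True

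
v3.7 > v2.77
True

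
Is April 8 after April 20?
No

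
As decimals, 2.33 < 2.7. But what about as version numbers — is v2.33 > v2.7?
True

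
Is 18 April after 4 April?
Yes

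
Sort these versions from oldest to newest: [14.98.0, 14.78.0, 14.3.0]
[14.3.0, 14.78.0, 14.98.0]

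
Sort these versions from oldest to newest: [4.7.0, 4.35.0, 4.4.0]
[4.4.0, 4.7.0, 4.35.0]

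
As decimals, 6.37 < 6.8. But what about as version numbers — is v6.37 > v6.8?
True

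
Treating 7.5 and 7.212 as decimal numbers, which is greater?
7.5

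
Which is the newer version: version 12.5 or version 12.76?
version 12.76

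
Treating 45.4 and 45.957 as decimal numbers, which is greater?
45.957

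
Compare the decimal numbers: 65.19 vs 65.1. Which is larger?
65.19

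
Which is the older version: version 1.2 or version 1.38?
version 1.2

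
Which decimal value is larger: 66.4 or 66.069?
66.4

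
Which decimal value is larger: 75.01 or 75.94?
75.94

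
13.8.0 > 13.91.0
False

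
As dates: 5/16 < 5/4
False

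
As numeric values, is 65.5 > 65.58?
False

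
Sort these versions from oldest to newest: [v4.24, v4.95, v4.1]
[v4.1, v4.24, v4.95]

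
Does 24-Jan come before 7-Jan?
No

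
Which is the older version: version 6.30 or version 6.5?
version 6.5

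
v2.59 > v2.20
True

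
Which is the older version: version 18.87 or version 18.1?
version 18.1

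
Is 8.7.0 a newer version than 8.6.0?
Yes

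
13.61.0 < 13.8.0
False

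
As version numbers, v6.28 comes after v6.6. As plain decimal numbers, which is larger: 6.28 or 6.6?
6.6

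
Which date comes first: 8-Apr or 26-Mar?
26-Mar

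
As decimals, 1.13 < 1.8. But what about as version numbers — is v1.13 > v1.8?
True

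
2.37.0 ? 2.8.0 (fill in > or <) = >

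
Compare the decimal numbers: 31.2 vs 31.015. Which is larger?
31.2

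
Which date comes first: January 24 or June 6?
January 24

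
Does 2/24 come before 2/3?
No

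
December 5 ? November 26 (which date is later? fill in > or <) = >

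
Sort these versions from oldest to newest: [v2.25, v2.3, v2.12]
[v2.3, v2.12, v2.25]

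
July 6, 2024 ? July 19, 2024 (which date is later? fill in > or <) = <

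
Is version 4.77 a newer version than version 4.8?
Yes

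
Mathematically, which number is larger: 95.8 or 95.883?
95.883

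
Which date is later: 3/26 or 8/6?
8/6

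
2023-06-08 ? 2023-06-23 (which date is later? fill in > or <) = <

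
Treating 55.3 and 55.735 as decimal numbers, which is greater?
55.735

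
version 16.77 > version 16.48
True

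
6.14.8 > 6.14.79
False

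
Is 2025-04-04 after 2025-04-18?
No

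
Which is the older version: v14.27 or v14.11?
v14.11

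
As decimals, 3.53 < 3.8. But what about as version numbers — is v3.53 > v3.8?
True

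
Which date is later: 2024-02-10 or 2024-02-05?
2024-02-10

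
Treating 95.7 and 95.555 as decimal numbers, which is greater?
95.7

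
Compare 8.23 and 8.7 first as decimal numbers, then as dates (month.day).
As decimals: 8.23 < 8.7. As dates: 8/23 is later than 8/7 (day 23 > day 7).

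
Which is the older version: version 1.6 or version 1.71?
version 1.6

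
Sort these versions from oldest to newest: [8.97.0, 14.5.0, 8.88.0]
[8.88.0, 8.97.0, 14.5.0]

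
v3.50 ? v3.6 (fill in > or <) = >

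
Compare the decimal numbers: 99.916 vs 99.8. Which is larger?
99.916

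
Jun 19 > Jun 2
True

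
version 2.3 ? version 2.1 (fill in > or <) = >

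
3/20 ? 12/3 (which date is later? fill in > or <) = <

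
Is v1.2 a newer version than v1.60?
No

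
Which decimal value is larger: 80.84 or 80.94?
80.94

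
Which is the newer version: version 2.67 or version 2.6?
version 2.67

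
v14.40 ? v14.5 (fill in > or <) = >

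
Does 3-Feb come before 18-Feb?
Yes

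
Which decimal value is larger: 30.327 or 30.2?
30.327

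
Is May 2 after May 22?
No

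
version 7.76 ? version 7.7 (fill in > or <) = >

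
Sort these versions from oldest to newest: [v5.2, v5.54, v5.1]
[v5.1, v5.2, v5.54]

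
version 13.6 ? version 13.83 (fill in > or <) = <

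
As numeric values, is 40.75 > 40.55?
True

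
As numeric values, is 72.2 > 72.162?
True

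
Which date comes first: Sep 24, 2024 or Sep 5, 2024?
Sep 5, 2024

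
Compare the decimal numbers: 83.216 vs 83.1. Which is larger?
83.216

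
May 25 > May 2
True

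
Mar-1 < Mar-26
True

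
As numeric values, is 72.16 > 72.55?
False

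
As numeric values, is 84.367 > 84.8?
False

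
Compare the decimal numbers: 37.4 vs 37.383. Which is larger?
37.4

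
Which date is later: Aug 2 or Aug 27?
Aug 27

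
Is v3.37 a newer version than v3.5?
Yes. Version numbers are compared segment by segment as integers, not as decimals: minor version 37 > 5, so v3.37 > v3.5 (even though the decimal 3.37 < 3.5).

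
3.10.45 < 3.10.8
False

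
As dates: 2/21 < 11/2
True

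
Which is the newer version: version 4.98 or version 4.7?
version 4.98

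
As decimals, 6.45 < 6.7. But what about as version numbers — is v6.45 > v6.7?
True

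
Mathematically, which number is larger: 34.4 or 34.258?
34.4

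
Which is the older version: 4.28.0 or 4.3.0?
4.3.0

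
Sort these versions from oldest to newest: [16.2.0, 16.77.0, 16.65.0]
[16.2.0, 16.65.0, 16.77.0]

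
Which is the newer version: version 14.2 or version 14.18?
version 14.18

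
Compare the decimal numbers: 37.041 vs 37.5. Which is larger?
37.5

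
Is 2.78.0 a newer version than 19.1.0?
No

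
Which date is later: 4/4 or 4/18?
4/18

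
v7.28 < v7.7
False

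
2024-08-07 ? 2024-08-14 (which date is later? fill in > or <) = <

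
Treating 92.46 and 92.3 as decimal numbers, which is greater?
92.46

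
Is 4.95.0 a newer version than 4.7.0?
Yes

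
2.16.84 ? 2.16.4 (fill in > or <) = >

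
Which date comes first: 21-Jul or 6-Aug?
21-Jul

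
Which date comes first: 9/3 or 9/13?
9/3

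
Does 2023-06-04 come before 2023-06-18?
Yes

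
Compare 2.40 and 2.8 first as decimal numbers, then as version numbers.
As decimals: 2.40 < 2.8. As versions: v2.40 > v2.8 (minor version 40 > 8).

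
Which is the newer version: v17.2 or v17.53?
v17.53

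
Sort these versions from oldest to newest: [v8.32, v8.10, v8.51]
[v8.10, v8.32, v8.51]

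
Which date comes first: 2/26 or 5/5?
2/26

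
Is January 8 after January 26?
No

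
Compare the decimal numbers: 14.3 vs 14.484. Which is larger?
14.484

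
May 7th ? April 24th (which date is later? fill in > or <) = >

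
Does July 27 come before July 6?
No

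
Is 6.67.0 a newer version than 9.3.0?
No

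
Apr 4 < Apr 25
True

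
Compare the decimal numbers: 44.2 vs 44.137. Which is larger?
44.2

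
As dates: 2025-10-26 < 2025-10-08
False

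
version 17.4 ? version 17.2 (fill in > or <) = >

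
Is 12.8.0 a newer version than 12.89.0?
No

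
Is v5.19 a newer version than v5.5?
Yes. Version numbers are compared segment by segment as integers, not as decimals: minor version 19 > 5, so v5.19 > v5.5 (even though the decimal 5.19 < 5.5).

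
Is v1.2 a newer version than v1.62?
No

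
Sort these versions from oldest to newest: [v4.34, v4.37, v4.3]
[v4.3, v4.34, v4.37]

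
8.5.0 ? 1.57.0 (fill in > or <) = >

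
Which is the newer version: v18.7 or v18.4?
v18.7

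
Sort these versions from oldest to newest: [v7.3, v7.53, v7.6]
[v7.3, v7.6, v7.53]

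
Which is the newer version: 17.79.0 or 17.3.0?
17.79.0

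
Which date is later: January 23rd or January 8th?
January 23rd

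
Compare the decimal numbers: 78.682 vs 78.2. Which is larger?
78.682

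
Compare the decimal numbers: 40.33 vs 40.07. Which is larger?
40.33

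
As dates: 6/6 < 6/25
True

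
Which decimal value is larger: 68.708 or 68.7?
68.708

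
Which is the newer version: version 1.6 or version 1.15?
version 1.15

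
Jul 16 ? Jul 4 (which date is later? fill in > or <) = >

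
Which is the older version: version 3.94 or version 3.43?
version 3.43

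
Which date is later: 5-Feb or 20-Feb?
20-Feb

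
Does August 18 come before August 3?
No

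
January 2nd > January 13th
False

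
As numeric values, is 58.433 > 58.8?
False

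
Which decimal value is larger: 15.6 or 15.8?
15.8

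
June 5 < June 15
True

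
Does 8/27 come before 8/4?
No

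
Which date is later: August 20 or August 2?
August 20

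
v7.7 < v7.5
False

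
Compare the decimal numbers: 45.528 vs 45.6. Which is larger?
45.6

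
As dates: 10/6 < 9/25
False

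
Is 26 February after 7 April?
No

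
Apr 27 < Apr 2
False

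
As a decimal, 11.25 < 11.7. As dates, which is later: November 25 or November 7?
November 25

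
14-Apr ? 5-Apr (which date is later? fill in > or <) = >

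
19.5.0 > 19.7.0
False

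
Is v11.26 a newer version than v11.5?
Yes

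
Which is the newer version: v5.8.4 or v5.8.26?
v5.8.26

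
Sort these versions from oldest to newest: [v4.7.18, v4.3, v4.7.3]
[v4.3, v4.7.3, v4.7.18]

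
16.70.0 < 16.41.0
False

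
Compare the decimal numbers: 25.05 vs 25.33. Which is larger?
25.33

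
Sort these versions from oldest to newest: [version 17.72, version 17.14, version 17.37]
[version 17.14, version 17.37, version 17.72]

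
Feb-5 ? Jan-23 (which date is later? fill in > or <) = >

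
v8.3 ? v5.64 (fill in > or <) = >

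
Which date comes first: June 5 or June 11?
June 5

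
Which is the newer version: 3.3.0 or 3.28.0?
3.28.0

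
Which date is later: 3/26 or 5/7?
5/7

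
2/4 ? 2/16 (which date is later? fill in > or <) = <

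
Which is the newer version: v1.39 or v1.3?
v1.39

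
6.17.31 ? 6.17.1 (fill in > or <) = >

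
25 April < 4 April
False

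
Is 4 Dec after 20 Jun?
Yes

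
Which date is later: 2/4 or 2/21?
2/21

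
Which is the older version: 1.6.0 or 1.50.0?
1.6.0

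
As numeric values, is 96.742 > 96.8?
False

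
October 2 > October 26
False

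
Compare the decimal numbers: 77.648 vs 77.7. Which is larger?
77.7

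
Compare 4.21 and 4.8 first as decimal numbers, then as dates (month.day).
As decimals: 4.21 < 4.8. As dates: 4/21 is later than 4/8 (day 21 > day 8).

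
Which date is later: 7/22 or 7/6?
7/22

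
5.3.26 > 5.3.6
True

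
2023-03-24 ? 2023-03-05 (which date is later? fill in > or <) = >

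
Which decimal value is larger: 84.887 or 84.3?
84.887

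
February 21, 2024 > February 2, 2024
True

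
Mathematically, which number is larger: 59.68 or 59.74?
59.74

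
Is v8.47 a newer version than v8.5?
Yes. Version numbers are compared segment by segment as integers, not as decimals: minor version 47 > 5, so v8.47 > v8.5 (even though the decimal 8.47 < 8.5).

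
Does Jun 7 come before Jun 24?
Yes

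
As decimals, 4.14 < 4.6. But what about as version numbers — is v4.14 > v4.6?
True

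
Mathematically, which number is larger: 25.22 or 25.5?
25.5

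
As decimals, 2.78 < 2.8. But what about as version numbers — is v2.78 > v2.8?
True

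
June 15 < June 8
False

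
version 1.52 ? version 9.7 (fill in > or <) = <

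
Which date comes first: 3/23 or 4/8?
3/23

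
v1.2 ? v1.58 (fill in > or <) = <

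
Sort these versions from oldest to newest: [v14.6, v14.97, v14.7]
[v14.6, v14.7, v14.97]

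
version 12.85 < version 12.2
False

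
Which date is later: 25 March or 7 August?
7 August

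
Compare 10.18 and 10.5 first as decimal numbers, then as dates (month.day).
As decimals: 10.18 < 10.5. As dates: 10/18 is later than 10/5 (day 18 > day 5).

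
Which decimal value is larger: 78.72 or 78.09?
78.72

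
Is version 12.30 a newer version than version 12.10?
Yes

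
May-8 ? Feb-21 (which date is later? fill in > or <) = >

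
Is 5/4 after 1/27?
Yes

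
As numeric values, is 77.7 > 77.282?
True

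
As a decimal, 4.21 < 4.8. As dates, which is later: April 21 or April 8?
April 21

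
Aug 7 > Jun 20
True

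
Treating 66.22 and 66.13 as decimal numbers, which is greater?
66.22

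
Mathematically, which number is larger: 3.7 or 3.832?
3.832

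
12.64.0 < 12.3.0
False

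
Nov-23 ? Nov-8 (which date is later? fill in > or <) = >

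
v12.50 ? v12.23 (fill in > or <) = >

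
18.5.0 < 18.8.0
True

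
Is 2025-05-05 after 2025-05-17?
No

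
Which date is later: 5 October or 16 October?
16 October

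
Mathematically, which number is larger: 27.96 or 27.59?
27.96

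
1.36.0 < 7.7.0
True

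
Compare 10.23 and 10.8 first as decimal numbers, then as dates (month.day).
As decimals: 10.23 < 10.8. As dates: 10/23 is later than 10/8 (day 23 > day 8).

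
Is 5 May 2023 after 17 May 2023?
No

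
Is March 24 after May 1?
No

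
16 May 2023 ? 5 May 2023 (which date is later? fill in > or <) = >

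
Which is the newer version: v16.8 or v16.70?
v16.70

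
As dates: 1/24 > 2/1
False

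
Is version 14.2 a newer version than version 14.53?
No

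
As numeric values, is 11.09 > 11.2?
False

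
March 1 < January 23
False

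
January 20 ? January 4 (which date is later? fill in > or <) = >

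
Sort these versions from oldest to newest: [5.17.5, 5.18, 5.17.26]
[5.17.5, 5.17.26, 5.18]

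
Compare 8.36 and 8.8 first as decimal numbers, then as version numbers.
As decimals: 8.36 < 8.8. As versions: v8.36 > v8.8 (minor version 36 > 8).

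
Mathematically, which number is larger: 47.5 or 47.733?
47.733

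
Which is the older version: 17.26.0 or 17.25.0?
17.25.0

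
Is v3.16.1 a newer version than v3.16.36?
No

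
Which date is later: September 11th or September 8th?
September 11th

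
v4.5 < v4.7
True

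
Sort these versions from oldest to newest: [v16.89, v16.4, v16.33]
[v16.4, v16.33, v16.89]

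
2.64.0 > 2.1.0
True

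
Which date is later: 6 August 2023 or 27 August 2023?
27 August 2023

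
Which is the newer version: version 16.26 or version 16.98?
version 16.98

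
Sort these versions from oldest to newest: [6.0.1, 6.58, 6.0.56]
[6.0.1, 6.0.56, 6.58]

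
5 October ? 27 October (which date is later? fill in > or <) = <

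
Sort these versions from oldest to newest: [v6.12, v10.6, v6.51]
[v6.12, v6.51, v10.6]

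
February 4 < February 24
True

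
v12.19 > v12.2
True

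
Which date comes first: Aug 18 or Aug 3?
Aug 3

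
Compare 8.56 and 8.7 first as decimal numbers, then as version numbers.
As decimals: 8.56 < 8.7. As versions: v8.56 > v8.7 (minor version 56 > 7).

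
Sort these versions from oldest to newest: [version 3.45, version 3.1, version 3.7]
[version 3.1, version 3.7, version 3.45]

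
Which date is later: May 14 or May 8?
May 14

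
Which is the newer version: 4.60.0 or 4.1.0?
4.60.0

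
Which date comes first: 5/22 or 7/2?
5/22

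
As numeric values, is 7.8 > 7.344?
True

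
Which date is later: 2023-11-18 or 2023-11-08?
2023-11-18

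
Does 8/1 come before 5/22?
No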